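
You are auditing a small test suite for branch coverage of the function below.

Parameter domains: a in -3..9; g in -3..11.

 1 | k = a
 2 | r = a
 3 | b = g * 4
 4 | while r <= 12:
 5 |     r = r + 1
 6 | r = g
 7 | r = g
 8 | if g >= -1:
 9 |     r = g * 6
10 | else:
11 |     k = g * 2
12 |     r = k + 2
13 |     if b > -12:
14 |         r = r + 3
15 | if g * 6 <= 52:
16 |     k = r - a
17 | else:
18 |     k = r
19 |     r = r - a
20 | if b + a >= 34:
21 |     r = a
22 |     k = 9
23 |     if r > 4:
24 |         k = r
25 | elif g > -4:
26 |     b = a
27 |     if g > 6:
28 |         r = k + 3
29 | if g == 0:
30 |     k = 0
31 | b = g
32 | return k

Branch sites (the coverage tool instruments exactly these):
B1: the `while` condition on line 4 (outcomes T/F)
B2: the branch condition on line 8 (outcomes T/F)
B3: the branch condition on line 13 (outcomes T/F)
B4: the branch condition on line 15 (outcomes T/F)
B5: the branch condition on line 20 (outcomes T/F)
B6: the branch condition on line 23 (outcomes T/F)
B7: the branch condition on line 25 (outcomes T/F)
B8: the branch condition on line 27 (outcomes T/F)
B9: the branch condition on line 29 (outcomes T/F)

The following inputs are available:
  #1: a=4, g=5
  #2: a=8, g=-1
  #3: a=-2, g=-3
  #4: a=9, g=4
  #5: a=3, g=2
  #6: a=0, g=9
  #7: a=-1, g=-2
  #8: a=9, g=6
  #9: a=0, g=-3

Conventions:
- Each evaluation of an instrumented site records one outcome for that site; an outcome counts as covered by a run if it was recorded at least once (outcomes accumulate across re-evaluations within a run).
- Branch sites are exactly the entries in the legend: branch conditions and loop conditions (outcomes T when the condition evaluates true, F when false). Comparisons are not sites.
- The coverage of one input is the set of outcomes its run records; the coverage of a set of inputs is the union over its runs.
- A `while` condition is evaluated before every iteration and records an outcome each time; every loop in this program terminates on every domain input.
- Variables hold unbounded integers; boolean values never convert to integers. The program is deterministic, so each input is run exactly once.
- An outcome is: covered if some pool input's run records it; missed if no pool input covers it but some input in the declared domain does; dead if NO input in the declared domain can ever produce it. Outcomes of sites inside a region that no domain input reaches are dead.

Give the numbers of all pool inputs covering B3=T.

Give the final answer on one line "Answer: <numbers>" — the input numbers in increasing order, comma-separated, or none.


input #1 (a=4, g=5): misses B3=T
input #2 (a=8, g=-1): misses B3=T
input #3 (a=-2, g=-3): misses B3=T
input #4 (a=9, g=4): misses B3=T
input #5 (a=3, g=2): misses B3=T
input #6 (a=0, g=9): misses B3=T
input #7 (a=-1, g=-2): covers B3=T
input #8 (a=9, g=6): misses B3=T
input #9 (a=0, g=-3): misses B3=T
Answer: 7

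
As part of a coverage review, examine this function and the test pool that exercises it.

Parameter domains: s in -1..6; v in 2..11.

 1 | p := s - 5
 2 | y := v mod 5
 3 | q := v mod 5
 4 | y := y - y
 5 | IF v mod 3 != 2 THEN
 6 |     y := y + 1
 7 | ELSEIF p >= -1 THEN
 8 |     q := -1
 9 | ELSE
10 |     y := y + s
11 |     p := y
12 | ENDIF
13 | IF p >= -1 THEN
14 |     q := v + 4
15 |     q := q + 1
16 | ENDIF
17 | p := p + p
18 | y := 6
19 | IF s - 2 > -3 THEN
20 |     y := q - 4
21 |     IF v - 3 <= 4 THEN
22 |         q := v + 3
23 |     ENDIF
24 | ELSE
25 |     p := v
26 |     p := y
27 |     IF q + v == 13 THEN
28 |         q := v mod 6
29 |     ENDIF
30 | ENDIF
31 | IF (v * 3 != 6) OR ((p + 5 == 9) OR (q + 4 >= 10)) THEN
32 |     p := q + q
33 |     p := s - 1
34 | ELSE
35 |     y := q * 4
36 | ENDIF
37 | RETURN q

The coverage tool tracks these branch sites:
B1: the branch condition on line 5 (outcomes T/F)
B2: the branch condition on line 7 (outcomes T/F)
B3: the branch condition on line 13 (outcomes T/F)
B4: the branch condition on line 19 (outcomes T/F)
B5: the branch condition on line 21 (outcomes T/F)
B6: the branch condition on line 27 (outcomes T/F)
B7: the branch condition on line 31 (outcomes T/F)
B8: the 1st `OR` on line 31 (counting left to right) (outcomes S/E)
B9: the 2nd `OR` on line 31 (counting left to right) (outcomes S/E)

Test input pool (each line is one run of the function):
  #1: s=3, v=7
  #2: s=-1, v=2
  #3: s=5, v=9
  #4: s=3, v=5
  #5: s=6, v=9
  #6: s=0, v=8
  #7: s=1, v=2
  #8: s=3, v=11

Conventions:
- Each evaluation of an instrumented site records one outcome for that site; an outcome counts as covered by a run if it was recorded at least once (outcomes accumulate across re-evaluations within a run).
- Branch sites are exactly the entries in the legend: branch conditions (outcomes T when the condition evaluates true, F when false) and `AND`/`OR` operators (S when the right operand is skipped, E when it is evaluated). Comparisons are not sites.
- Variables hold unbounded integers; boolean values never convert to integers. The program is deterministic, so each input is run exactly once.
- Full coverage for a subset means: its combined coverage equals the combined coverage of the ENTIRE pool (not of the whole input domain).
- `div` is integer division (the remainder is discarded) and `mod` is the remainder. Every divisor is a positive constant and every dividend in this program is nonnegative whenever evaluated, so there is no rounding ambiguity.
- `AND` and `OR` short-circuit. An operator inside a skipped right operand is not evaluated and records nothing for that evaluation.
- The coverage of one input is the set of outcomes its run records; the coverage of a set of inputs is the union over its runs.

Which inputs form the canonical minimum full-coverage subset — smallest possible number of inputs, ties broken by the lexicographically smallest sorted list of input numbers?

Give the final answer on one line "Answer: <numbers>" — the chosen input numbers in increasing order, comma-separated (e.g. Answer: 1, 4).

#1 (s=3, v=7) -> covered: B1=T, B3=F, B4=T, B5=T, B7=T, B8=S
#2 (s=-1, v=2) -> covered: B1=F, B2=F, B3=T, B4=F, B6=F, B7=T, B8=E, B9=E
#3 (s=5, v=9) -> covered: B1=T, B3=T, B4=T, B5=F, B7=T, B8=S
#4 (s=3, v=5) -> covered: B1=F, B2=F, B3=T, B4=T, B5=T, B7=T, B8=S
#5 (s=6, v=9) -> covered: B1=T, B3=T, B4=T, B5=F, B7=T, B8=S
#6 (s=0, v=8) -> covered: B1=F, B2=F, B3=T, B4=T, B5=F, B7=T, B8=S
#7 (s=1, v=2) -> covered: B1=F, B2=F, B3=T, B4=T, B5=T, B7=F, B8=E, B9=E
#8 (s=3, v=11) -> covered: B1=F, B2=F, B3=T, B4=T, B5=F, B7=T, B8=S
together the pool reaches 15 outcomes: B1=T, B1=F, B2=F, B3=T, B3=F, B4=T, B4=F, B5=T, B5=F, B6=F, B7=T, B7=F, B8=S, B8=E, B9=E
no size-1 subset reaches all 15 outcomes (best union: 8/15)
no size-2 subset reaches all 15 outcomes (best union: 13/15)
no size-3 subset reaches all 15 outcomes (best union: 14/15)
inputs {1, 2, 3, 7} (size 4) cover everything; no size-4 subset with a lexicographically smaller index list covers all 15

Answer: 1, 2, 3, 7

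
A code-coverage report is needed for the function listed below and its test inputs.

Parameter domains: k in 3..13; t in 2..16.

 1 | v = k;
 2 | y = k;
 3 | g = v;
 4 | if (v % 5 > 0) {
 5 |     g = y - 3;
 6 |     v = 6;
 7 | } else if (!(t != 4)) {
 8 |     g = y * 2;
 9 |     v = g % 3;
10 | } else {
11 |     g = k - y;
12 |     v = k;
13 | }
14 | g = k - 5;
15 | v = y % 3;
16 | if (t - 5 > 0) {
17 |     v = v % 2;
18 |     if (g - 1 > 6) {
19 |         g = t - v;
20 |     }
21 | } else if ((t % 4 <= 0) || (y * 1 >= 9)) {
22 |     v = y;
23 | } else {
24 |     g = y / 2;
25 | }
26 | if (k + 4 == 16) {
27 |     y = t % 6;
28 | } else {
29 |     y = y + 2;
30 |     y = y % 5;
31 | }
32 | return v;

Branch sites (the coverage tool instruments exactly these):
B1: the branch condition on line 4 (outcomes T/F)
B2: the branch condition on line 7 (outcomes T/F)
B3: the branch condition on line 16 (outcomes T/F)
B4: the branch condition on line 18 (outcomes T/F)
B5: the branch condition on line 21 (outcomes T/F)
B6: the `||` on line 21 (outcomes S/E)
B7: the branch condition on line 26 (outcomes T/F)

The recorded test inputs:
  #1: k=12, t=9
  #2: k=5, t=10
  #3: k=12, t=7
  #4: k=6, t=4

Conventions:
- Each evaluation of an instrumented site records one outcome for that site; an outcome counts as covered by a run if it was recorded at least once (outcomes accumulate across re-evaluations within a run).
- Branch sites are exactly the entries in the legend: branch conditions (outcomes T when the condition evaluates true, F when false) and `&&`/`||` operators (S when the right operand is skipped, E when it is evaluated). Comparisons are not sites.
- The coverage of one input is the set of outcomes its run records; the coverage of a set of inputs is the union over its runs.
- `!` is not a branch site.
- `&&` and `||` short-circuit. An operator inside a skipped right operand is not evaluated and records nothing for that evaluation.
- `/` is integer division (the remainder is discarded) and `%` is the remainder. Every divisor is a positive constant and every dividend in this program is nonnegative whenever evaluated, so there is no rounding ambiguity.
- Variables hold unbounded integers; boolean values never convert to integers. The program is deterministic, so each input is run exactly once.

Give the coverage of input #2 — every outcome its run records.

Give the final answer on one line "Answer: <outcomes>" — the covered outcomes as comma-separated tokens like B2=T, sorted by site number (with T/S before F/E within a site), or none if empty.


Running input #2 (k=5, t=10), event by event:
  B1->F, B2->F, B3->T, B4->F, B7->F
distinct outcomes covered: B1=F, B2=F, B3=T, B4=F, B7=F
Answer: B1=F, B2=F, B3=T, B4=F, B7=F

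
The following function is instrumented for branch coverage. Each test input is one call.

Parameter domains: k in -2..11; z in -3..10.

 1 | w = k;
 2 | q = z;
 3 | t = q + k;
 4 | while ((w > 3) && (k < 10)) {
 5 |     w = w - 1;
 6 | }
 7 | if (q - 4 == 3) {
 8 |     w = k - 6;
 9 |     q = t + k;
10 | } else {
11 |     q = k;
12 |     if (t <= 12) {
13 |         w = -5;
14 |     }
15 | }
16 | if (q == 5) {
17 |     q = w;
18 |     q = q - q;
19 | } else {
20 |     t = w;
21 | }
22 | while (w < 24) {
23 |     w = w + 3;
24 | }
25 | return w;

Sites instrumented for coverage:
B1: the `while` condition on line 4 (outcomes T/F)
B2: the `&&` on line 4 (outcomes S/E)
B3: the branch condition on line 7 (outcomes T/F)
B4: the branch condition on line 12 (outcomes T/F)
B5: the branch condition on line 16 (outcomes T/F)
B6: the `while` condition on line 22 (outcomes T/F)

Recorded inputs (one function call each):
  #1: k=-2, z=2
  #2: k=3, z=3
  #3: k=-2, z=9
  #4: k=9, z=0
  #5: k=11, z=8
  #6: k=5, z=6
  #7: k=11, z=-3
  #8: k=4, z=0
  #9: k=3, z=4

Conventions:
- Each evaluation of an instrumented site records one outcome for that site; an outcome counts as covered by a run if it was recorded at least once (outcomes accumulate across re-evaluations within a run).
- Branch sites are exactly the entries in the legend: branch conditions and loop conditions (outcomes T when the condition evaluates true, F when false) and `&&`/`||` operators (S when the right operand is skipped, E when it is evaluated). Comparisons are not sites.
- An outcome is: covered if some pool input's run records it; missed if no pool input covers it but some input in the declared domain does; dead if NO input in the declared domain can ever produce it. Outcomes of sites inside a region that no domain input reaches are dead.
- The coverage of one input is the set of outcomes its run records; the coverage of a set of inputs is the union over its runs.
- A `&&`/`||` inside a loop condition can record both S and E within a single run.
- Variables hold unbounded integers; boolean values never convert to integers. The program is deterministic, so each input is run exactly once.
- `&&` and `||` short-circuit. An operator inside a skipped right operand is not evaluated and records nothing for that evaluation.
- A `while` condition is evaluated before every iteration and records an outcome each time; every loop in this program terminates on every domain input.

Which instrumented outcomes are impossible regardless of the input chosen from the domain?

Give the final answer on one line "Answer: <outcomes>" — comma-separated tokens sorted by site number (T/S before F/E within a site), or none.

running all 196 domain inputs and tallying outcomes:
  reachable outcomes have witnesses, e.g. B1=T (e.g. k=4, z=-3), B1=F (e.g. k=-2, z=-3), B2=S (e.g. k=-2, z=-3), B2=E (e.g. k=4, z=-3)

Answer: none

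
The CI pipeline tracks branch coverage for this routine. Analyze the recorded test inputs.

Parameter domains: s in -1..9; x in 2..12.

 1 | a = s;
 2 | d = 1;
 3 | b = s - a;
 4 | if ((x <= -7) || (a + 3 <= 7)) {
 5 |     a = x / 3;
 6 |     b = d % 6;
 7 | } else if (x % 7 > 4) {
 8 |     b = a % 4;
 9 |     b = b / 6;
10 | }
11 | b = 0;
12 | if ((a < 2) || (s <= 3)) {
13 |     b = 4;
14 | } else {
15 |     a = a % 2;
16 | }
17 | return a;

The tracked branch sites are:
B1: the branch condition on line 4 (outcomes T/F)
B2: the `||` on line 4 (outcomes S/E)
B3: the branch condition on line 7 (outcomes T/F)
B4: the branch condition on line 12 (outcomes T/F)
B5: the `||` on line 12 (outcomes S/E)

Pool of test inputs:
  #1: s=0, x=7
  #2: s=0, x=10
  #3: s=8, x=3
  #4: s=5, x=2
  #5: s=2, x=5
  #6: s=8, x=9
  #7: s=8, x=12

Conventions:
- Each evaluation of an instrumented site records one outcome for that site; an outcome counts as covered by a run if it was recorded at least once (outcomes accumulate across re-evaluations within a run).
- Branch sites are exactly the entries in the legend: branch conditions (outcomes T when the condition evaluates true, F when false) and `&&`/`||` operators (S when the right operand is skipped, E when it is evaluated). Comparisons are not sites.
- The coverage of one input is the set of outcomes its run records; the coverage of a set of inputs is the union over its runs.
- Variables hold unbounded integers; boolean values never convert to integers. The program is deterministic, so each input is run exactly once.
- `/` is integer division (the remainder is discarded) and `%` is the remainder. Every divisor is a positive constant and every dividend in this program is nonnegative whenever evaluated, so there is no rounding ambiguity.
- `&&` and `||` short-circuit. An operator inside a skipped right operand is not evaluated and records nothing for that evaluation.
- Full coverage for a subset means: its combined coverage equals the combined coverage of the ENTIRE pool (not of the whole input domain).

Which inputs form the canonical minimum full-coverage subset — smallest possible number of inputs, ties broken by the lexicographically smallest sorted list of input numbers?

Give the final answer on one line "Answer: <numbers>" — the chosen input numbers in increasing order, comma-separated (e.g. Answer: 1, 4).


run #1 (s=0, x=7) runs B2->E, B1->T, B5->E, B4->T; records B1=T, B2=E, B4=T, B5=E
run #2 (s=0, x=10) runs B2->E, B1->T, B5->E, B4->T; records B1=T, B2=E, B4=T, B5=E
run #3 (s=8, x=3) runs B2->E, B1->F, B3->F, B5->E, B4->F; records B1=F, B2=E, B3=F, B4=F, B5=E
run #4 (s=5, x=2) runs B2->E, B1->F, B3->F, B5->E, B4->F; records B1=F, B2=E, B3=F, B4=F, B5=E
run #5 (s=2, x=5) runs B2->E, B1->T, B5->S, B4->T; records B1=T, B2=E, B4=T, B5=S
run #6 (s=8, x=9) runs B2->E, B1->F, B3->F, B5->E, B4->F; records B1=F, B2=E, B3=F, B4=F, B5=E
run #7 (s=8, x=12) runs B2->E, B1->F, B3->T, B5->E, B4->F; records B1=F, B2=E, B3=T, B4=F, B5=E
the full pool covers 9 outcomes: B1=T, B1=F, B2=E, B3=T, B3=F, B4=T, B4=F, B5=S, B5=E
checked all size-1 subsets: none covers 9 outcomes (max 5/9)
checked all size-2 subsets: none covers 9 outcomes (max 8/9)
at size 3, {3, 5, 7} reaches all 9 outcomes; every lexicographically earlier size-3 subset fails
Answer: 3, 5, 7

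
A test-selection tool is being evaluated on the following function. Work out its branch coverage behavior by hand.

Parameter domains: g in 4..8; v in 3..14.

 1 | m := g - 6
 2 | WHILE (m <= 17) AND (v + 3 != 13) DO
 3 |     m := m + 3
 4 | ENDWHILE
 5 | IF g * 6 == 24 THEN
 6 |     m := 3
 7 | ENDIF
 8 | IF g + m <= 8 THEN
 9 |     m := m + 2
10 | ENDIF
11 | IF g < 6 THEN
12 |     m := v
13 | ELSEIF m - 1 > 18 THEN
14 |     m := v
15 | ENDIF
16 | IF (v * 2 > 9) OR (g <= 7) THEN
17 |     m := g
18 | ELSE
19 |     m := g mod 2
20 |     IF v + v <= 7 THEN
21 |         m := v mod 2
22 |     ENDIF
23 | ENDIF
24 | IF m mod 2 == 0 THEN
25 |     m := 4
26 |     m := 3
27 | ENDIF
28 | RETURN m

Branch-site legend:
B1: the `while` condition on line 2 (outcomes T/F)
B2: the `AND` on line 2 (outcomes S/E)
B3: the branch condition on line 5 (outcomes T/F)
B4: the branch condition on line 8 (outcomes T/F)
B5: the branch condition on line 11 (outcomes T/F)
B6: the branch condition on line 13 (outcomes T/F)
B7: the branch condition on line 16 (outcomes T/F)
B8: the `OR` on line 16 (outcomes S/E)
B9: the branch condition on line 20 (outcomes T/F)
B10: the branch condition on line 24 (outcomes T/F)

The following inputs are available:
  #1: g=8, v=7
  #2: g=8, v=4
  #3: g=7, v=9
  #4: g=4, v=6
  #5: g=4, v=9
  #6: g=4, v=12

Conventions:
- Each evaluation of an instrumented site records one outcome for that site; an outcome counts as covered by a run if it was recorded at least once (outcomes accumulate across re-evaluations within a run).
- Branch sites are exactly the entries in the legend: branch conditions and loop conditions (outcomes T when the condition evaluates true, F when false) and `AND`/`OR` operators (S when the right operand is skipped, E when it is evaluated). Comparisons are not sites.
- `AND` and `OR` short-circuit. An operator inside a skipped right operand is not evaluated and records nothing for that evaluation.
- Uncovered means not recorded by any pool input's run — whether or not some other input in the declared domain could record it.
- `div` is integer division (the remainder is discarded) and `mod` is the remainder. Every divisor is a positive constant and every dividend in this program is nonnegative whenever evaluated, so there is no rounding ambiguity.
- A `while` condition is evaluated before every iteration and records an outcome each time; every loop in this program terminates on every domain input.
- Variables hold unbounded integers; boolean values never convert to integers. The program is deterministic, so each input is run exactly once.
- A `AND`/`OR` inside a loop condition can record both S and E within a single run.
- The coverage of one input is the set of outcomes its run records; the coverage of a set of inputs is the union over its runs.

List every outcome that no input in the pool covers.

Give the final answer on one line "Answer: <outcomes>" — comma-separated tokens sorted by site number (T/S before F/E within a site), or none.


run #1 (g=8, v=7) records B1=T, B1=F, B2=S, B2=E, B3=F, B4=F, B5=F, B6=T, B7=T, B8=S, B10=T
run #2 (g=8, v=4) records B1=T, B1=F, B2=S, B2=E, B3=F, B4=F, B5=F, B6=T, B7=F, B8=E, B9=F, B10=T
run #3 (g=7, v=9) records B1=T, B1=F, B2=S, B2=E, B3=F, B4=F, B5=F, B6=F, B7=T, B8=S, B10=F
run #4 (g=4, v=6) records B1=T, B1=F, B2=S, B2=E, B3=T, B4=T, B5=T, B7=T, B8=S, B10=T
run #5 (g=4, v=9) records B1=T, B1=F, B2=S, B2=E, B3=T, B4=T, B5=T, B7=T, B8=S, B10=T
run #6 (g=4, v=12) records B1=T, B1=F, B2=S, B2=E, B3=T, B4=T, B5=T, B7=T, B8=S, B10=T
union over the pool: B1=T, B1=F, B2=S, B2=E, B3=T, B3=F, B4=T, B4=F, B5=T, B5=F, B6=T, B6=F, B7=T, B7=F, B8=S, B8=E, B9=F, B10=T, B10=F
uncovered (1 of 20): B9=T
Answer: B9=T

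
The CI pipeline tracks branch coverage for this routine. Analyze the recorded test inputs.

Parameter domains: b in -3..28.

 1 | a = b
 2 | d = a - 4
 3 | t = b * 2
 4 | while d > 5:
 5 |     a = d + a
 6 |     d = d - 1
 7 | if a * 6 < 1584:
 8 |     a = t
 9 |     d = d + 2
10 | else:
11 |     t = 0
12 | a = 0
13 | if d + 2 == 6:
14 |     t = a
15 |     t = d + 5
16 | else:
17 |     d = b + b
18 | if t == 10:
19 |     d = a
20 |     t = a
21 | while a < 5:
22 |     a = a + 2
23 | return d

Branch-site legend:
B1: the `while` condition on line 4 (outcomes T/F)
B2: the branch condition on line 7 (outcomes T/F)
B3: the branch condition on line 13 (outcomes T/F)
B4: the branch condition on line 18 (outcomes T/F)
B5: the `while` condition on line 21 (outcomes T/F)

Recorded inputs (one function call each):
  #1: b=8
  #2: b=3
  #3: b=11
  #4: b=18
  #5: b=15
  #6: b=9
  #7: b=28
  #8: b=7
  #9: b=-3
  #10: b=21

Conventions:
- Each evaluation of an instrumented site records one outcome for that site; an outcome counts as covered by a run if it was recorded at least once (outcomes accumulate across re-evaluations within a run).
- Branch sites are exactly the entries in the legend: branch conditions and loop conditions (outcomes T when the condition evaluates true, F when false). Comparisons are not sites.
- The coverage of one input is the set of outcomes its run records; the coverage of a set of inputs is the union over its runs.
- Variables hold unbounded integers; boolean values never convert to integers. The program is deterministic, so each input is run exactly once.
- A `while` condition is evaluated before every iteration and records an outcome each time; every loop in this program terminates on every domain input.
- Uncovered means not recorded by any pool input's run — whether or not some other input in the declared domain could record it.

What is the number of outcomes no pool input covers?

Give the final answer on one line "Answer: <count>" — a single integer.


#1 (b=8) -> B1->F, B2->T, B3->F, B4->F, B5->T, B5->T, B5->T, B5->F; covered: B1=F, B2=T, B3=F, B4=F, B5=T, B5=F
#2 (b=3) -> B1->F, B2->T, B3->F, B4->F, B5->T, B5->T, B5->T, B5->F; covered: B1=F, B2=T, B3=F, B4=F, B5=T, B5=F
#3 (b=11) -> B1->T, B1->T, B1->F, B2->T, B3->F, B4->F, B5->T, B5->T, B5->T, B5->F; covered: B1=T, B1=F, B2=T, B3=F, B4=F, B5=T, B5=F
#4 (b=18) -> B1->T, B1->T, B1->T, B1->T, B1->T, B1->T, B1->T, B1->T, B1->T, B1->F, B2->T, B3->F, B4->F, B5->T, ...; covered: B1=T, B1=F, B2=T, B3=F, B4=F, B5=T, B5=F
#5 (b=15) -> B1->T, B1->T, B1->T, B1->T, B1->T, B1->T, B1->F, B2->T, B3->F, B4->F, B5->T, B5->T, B5->T, B5->F; covered: B1=T, B1=F, B2=T, B3=F, B4=F, B5=T, B5=F
#6 (b=9) -> B1->F, B2->T, B3->F, B4->F, B5->T, B5->T, B5->T, B5->F; covered: B1=F, B2=T, B3=F, B4=F, B5=T, B5=F
#7 (b=28) -> B1->T, B1->T, B1->T, B1->T, B1->T, B1->T, B1->T, B1->T, B1->T, B1->T, B1->T, B1->T, B1->T, B1->T, ...; covered: B1=T, B1=F, B2=F, B3=F, B4=F, B5=T, B5=F
#8 (b=7) -> B1->F, B2->T, B3->F, B4->F, B5->T, B5->T, B5->T, B5->F; covered: B1=F, B2=T, B3=F, B4=F, B5=T, B5=F
#9 (b=-3) -> B1->F, B2->T, B3->F, B4->F, B5->T, B5->T, B5->T, B5->F; covered: B1=F, B2=T, B3=F, B4=F, B5=T, B5=F
#10 (b=21) -> B1->T, B1->T, B1->T, B1->T, B1->T, B1->T, B1->T, B1->T, B1->T, B1->T, B1->T, B1->T, B1->F, B2->T, ...; covered: B1=T, B1=F, B2=T, B3=F, B4=F, B5=T, B5=F
union over the pool: B1=T, B1=F, B2=T, B2=F, B3=F, B4=F, B5=T, B5=F
uncovered (2 of 10): B3=T, B4=T
Answer: 2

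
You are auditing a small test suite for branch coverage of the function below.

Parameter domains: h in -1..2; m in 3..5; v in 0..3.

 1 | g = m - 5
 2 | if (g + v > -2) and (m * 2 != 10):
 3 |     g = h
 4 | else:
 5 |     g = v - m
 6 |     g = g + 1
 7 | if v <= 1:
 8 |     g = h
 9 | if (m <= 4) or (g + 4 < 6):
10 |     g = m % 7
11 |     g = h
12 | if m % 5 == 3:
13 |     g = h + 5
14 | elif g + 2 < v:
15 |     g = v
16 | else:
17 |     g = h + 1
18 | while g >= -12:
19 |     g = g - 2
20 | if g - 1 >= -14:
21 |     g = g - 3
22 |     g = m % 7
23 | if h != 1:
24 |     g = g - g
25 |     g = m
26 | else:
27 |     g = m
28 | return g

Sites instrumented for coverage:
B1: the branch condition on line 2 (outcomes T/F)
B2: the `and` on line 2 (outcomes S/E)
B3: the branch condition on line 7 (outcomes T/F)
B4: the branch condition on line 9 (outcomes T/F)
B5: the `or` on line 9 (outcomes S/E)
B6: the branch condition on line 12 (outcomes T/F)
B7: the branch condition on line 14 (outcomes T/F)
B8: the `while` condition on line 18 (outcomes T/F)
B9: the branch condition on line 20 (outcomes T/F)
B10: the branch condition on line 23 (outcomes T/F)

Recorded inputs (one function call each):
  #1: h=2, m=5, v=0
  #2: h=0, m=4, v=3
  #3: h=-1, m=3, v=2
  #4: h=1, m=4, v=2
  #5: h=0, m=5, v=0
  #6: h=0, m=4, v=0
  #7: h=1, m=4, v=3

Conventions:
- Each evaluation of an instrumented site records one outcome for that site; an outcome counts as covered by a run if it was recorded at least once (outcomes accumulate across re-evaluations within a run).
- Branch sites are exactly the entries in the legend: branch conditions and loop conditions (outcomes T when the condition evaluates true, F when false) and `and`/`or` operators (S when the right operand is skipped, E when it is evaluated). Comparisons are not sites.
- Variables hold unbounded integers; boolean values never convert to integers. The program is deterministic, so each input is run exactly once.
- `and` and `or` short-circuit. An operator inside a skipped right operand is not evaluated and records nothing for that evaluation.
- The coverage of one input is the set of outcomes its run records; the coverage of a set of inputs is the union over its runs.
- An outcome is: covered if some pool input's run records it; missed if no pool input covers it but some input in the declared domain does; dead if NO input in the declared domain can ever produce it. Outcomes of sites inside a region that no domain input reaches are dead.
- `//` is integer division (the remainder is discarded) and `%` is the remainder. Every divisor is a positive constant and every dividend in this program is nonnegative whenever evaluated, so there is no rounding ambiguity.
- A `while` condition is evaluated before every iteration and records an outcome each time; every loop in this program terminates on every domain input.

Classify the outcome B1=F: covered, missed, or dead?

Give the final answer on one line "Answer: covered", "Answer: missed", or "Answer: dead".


B1=F is recorded by pool input(s) 1, 5 -> covered
Answer: covered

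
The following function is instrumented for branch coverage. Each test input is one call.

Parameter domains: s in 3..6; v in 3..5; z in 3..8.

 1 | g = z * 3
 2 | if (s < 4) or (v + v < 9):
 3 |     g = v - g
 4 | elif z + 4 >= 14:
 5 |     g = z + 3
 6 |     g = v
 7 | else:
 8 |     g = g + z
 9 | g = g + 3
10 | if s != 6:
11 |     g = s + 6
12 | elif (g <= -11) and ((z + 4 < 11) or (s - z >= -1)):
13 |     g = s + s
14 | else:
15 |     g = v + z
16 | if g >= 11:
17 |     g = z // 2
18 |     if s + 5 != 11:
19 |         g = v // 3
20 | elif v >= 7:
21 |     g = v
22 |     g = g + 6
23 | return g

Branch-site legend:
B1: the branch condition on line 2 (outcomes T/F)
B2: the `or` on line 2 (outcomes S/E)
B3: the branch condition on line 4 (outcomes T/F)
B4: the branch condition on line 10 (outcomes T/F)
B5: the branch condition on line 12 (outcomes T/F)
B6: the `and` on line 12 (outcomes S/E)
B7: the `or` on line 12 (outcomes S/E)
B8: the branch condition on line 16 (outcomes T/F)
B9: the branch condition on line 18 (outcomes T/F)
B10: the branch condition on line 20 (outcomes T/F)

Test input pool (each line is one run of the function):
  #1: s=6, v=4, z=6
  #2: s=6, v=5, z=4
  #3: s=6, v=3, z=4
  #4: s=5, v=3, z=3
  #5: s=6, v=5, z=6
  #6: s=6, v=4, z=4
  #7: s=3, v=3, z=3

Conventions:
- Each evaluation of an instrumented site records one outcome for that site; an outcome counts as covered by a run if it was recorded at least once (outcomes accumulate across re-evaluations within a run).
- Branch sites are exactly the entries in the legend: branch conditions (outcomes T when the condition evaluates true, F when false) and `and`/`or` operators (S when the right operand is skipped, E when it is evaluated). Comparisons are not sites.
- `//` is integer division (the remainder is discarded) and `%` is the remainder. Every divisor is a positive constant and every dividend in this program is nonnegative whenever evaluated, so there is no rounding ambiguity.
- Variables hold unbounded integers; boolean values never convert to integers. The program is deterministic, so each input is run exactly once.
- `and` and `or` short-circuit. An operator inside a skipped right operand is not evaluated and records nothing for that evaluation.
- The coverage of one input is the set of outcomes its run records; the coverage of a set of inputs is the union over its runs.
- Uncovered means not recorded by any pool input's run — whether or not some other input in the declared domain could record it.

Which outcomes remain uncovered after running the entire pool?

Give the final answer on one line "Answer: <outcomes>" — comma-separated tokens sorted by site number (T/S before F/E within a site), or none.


run #1 (s=6, v=4, z=6) runs B2->E, B1->T, B4->F, B6->E, B7->S, B5->T, B8->T, B9->F; records B1=T, B2=E, B4=F, B5=T, B6=E, B7=S, B8=T, B9=F
run #2 (s=6, v=5, z=4) runs B2->E, B1->F, B3->F, B4->F, B6->S, B5->F, B8->F, B10->F; records B1=F, B2=E, B3=F, B4=F, B5=F, B6=S, B8=F, B10=F
run #3 (s=6, v=3, z=4) runs B2->E, B1->T, B4->F, B6->S, B5->F, B8->F, B10->F; records B1=T, B2=E, B4=F, B5=F, B6=S, B8=F, B10=F
run #4 (s=5, v=3, z=3) runs B2->E, B1->T, B4->T, B8->T, B9->T; records B1=T, B2=E, B4=T, B8=T, B9=T
run #5 (s=6, v=5, z=6) runs B2->E, B1->F, B3->F, B4->F, B6->S, B5->F, B8->T, B9->F; records B1=F, B2=E, B3=F, B4=F, B5=F, B6=S, B8=T, B9=F
run #6 (s=6, v=4, z=4) runs B2->E, B1->T, B4->F, B6->S, B5->F, B8->F, B10->F; records B1=T, B2=E, B4=F, B5=F, B6=S, B8=F, B10=F
run #7 (s=3, v=3, z=3) runs B2->S, B1->T, B4->T, B8->F, B10->F; records B1=T, B2=S, B4=T, B8=F, B10=F
union over the pool: B1=T, B1=F, B2=S, B2=E, B3=F, B4=T, B4=F, B5=T, B5=F, B6=S, B6=E, B7=S, B8=T, B8=F, B9=T, B9=F, B10=F
uncovered (3 of 20): B3=T, B7=E, B10=T
Answer: B3=T, B7=E, B10=T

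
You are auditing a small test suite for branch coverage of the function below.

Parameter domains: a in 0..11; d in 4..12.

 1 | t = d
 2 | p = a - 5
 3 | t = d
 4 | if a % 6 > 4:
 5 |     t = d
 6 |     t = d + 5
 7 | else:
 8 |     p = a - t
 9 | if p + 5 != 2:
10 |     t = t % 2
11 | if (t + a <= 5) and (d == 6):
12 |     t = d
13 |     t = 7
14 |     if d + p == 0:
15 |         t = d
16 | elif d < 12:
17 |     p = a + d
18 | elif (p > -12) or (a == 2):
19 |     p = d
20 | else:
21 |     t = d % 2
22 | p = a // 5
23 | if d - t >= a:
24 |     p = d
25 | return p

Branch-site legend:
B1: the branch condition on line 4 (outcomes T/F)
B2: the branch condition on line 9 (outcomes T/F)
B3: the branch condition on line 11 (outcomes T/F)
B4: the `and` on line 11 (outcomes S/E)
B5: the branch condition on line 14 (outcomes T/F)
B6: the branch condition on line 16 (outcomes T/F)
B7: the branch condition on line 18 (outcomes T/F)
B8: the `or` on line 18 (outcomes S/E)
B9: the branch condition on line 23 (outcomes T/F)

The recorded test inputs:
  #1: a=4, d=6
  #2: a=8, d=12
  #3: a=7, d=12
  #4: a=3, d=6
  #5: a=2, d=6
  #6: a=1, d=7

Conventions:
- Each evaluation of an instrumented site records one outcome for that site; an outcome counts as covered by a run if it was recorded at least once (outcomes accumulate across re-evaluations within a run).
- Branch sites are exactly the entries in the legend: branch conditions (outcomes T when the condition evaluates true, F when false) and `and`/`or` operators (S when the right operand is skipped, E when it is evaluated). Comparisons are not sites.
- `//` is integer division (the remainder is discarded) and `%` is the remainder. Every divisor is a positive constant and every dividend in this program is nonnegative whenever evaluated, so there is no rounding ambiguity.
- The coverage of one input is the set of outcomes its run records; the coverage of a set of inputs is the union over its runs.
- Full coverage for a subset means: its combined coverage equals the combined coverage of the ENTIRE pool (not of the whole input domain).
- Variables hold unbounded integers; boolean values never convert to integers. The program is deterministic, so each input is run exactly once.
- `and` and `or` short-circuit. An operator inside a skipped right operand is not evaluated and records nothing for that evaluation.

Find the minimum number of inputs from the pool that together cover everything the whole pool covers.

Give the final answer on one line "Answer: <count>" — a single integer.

input #1 (a=4, d=6): covers B1=F, B2=T, B3=T, B4=E, B5=F, B9=F
input #2 (a=8, d=12): covers B1=F, B2=T, B3=F, B4=S, B6=F, B7=T, B8=S, B9=T
input #3 (a=7, d=12): covers B1=F, B2=T, B3=F, B4=S, B6=F, B7=T, B8=S, B9=T
input #4 (a=3, d=6): covers B1=F, B2=F, B3=F, B4=S, B6=T, B9=F
input #5 (a=2, d=6): covers B1=F, B2=T, B3=T, B4=E, B5=F, B9=F
input #6 (a=1, d=7): covers B1=F, B2=T, B3=F, B4=E, B6=T, B9=T
the full pool covers 14 outcomes: B1=F, B2=T, B2=F, B3=T, B3=F, B4=S, B4=E, B5=F, B6=T, B6=F, B7=T, B8=S, B9=T, B9=F
every size-1 subset falls short of the 14 outcomes (best: 8/14)
every size-2 subset falls short of the 14 outcomes (best: 12/14)
the canonical winner is {1, 2, 4}: size 3, full 14-outcome coverage, earliest index list among size-3 covers

Answer: 3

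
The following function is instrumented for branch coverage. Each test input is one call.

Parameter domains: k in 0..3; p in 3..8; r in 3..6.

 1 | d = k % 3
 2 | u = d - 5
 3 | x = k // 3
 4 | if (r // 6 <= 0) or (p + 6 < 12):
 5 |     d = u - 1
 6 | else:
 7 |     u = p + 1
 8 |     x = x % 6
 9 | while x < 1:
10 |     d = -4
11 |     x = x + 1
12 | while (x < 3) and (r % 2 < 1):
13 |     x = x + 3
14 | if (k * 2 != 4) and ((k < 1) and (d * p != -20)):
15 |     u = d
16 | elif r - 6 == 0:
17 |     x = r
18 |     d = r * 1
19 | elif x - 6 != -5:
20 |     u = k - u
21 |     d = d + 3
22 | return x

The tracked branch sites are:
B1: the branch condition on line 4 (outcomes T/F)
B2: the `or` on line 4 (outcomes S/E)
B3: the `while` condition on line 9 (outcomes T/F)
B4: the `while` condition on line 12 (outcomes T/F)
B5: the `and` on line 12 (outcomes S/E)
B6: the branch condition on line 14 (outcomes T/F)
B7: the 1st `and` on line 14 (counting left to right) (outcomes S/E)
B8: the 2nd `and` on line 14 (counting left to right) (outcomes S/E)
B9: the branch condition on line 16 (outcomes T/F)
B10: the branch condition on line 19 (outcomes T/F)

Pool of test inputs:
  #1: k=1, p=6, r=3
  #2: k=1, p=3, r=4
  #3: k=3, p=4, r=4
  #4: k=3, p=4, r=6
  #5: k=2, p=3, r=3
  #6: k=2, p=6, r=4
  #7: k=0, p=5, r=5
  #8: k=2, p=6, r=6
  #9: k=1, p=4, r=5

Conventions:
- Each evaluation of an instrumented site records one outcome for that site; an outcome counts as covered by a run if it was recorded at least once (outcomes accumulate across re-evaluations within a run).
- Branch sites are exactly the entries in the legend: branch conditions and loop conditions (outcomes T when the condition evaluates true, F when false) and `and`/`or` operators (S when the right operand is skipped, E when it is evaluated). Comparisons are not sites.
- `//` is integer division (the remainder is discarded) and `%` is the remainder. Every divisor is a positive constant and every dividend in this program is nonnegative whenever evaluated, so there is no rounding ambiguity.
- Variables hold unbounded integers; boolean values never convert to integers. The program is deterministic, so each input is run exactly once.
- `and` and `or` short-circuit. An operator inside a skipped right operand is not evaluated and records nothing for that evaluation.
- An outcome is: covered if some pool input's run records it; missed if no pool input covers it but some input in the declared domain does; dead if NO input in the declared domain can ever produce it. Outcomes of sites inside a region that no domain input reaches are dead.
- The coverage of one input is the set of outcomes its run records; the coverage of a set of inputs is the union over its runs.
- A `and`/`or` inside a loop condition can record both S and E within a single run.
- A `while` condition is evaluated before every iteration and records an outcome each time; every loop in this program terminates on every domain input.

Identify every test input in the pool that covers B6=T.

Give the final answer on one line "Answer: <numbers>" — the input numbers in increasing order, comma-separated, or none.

input #1 (k=1, p=6, r=3): does not produce B6=T
input #2 (k=1, p=3, r=4): does not produce B6=T
input #3 (k=3, p=4, r=4): does not produce B6=T
input #4 (k=3, p=4, r=6): does not produce B6=T
input #5 (k=2, p=3, r=3): does not produce B6=T
input #6 (k=2, p=6, r=4): does not produce B6=T
input #7 (k=0, p=5, r=5): does not produce B6=T
input #8 (k=2, p=6, r=6): does not produce B6=T
input #9 (k=1, p=4, r=5): does not produce B6=T

Answer: none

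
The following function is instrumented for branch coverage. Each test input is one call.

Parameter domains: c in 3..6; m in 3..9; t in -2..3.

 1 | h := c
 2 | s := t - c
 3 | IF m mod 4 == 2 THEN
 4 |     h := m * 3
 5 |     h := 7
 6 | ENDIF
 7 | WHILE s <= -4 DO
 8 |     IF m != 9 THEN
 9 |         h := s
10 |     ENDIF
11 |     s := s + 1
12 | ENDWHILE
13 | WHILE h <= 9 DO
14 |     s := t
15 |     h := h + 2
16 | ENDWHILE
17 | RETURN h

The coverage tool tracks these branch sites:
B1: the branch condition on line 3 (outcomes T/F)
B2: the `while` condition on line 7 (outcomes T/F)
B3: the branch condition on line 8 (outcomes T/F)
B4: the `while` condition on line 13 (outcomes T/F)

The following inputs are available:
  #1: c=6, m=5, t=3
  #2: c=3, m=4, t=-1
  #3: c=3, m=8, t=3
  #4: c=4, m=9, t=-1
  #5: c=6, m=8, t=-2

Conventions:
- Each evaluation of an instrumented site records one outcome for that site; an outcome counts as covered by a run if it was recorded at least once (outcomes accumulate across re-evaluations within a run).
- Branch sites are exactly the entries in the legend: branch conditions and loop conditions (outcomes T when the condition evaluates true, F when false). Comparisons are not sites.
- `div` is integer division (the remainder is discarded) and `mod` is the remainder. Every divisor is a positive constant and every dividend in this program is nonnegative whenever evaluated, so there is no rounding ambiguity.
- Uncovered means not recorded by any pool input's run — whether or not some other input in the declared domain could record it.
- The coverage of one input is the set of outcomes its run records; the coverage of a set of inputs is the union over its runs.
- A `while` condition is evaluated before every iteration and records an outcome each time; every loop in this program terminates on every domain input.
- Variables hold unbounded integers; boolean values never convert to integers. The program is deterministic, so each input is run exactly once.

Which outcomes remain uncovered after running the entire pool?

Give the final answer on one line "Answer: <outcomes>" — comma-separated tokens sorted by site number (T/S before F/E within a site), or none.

input #1, c=6, m=5, t=3: events B1->F, B2->F, B4->T, B4->T, B4->F; outcomes B1=F, B2=F, B4=T, B4=F
input #2, c=3, m=4, t=-1: events B1->F, B2->T, B3->T, B2->F, B4->T, B4->T, B4->T, B4->T, B4->T, B4->T, B4->T, B4->F; outcomes B1=F, B2=T, B2=F, B3=T, B4=T, B4=F
input #3, c=3, m=8, t=3: events B1->F, B2->F, B4->T, B4->T, B4->T, B4->T, B4->F; outcomes B1=F, B2=F, B4=T, B4=F
input #4, c=4, m=9, t=-1: events B1->F, B2->T, B3->F, B2->T, B3->F, B2->F, B4->T, B4->T, B4->T, B4->F; outcomes B1=F, B2=T, B2=F, B3=F, B4=T, B4=F
input #5, c=6, m=8, t=-2: events B1->F, B2->T, B3->T, B2->T, B3->T, B2->T, B3->T, B2->T, B3->T, B2->T, B3->T, B2->F, B4->T, B4->T, ...; outcomes B1=F, B2=T, B2=F, B3=T, B4=T, B4=F
union over the pool: B1=F, B2=T, B2=F, B3=T, B3=F, B4=T, B4=F
uncovered (1 of 8): B1=T

Answer: B1=T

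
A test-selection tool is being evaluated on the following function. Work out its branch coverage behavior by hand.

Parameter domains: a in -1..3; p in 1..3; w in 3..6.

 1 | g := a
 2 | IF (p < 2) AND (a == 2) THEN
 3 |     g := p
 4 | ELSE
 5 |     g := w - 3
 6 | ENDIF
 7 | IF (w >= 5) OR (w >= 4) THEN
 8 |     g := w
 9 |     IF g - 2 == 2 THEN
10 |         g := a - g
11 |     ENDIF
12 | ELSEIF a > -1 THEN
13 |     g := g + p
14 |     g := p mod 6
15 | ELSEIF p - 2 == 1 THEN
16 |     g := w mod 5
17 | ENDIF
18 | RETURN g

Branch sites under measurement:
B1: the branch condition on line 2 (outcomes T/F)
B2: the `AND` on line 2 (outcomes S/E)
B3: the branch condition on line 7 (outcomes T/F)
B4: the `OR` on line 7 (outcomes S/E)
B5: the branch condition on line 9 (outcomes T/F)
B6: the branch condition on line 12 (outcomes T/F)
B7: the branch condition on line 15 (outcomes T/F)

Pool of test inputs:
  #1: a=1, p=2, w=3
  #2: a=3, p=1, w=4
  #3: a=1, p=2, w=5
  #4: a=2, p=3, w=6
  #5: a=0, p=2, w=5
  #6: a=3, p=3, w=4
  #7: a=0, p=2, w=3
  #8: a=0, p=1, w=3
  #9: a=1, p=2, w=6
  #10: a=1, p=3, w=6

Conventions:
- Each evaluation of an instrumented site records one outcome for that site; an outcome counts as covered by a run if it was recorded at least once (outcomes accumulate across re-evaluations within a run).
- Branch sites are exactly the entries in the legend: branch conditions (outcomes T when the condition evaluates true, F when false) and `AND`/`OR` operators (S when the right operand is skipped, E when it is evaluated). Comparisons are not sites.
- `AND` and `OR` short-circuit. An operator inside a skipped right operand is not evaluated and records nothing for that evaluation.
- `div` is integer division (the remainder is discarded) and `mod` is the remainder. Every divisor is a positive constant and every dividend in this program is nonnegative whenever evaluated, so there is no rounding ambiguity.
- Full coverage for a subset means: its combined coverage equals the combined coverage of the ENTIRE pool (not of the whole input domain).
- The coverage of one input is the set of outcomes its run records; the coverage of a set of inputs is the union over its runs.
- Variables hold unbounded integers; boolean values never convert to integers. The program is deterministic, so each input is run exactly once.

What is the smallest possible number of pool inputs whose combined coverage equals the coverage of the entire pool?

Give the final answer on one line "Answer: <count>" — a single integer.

input #1 (a=1, p=2, w=3): events B2->S, B1->F, B4->E, B3->F, B6->T; covers B1=F, B2=S, B3=F, B4=E, B6=T
input #2 (a=3, p=1, w=4): events B2->E, B1->F, B4->E, B3->T, B5->T; covers B1=F, B2=E, B3=T, B4=E, B5=T
input #3 (a=1, p=2, w=5): events B2->S, B1->F, B4->S, B3->T, B5->F; covers B1=F, B2=S, B3=T, B4=S, B5=F
input #4 (a=2, p=3, w=6): events B2->S, B1->F, B4->S, B3->T, B5->F; covers B1=F, B2=S, B3=T, B4=S, B5=F
input #5 (a=0, p=2, w=5): events B2->S, B1->F, B4->S, B3->T, B5->F; covers B1=F, B2=S, B3=T, B4=S, B5=F
input #6 (a=3, p=3, w=4): events B2->S, B1->F, B4->E, B3->T, B5->T; covers B1=F, B2=S, B3=T, B4=E, B5=T
input #7 (a=0, p=2, w=3): events B2->S, B1->F, B4->E, B3->F, B6->T; covers B1=F, B2=S, B3=F, B4=E, B6=T
input #8 (a=0, p=1, w=3): events B2->E, B1->F, B4->E, B3->F, B6->T; covers B1=F, B2=E, B3=F, B4=E, B6=T
input #9 (a=1, p=2, w=6): events B2->S, B1->F, B4->S, B3->T, B5->F; covers B1=F, B2=S, B3=T, B4=S, B5=F
input #10 (a=1, p=3, w=6): events B2->S, B1->F, B4->S, B3->T, B5->F; covers B1=F, B2=S, B3=T, B4=S, B5=F
together the pool reaches 10 outcomes: B1=F, B2=S, B2=E, B3=T, B3=F, B4=S, B4=E, B5=T, B5=F, B6=T
no size-1 subset reaches all 10 outcomes (best union: 5/10)
no size-2 subset reaches all 10 outcomes (best union: 9/10)
size 3: inputs {1, 2, 3} cover all 10 outcomes, and no lexicographically smaller subset of this size does

Answer: 3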